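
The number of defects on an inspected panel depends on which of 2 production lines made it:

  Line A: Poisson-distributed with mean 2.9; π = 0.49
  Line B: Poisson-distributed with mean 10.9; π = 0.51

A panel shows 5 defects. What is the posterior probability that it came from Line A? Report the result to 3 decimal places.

Posterior ∝ prior × likelihood, so P(k | x) ∝ π_k f_k(x); normalise over all components.
Component likelihoods at x = 5 defects:
  L_A = 0.0940491
  L_B = 0.0236669
Multiply by the mixture weights:
  π_A·L_A = 0.49 × 0.0940491 = 0.0460841
  π_B·L_B = 0.51 × 0.0236669 = 0.0120701
Denominator: 0.0460841 + 0.0120701 = 0.0581542
So the posterior for Line A is 0.0460841 / 0.0581542 ≈ 0.792.

0.792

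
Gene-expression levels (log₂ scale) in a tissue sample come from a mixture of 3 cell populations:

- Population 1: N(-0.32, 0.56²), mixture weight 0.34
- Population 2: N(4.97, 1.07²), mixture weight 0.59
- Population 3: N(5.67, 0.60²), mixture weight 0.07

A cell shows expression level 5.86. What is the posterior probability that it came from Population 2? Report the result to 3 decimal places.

The responsibility of component k is π_k f_k(x) divided by Σ_j π_j f_j(x).
Evaluate each component's likelihood at the observed value:
  p_1 = (1/(0.56·√(2π)))·exp(−(5.86−-0.32)²/(2·0.56²)) = 0.712397·exp(-60.89349) = 2.55278e-27
  p_2 = (1/(1.07·√(2π)))·exp(−(5.86−4.97)²/(2·1.07²)) = 0.372843·exp(-0.34593) = 0.263811
  p_3 = (1/(0.60·√(2π)))·exp(−(5.86−5.67)²/(2·0.60²)) = 0.664904·exp(-0.05014) = 0.632388
Weight by the priors:
  π_1·p_1 = 0.34 × 2.55278e-27 = 8.67945e-28
  π_2·p_2 = 0.59 × 0.263811 = 0.155648
  π_3·p_3 = 0.07 × 0.632388 = 0.0442672
Denominator: 8.67945e-28 + 0.155648 + 0.0442672 = 0.199916
So the posterior for Population 2 is 0.155648 / 0.199916 ≈ 0.779.

0.779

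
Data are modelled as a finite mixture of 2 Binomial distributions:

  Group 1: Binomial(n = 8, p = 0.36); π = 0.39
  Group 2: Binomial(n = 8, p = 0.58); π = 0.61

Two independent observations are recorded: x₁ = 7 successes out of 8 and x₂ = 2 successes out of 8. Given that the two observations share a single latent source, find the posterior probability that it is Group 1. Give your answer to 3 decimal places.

0.143

P(component k | x) = π_k·f_k(x) / marginal(x), where marginal(x) = Σ_j π_j·f_j(x).
Since both observations come from the same component, the likelihood for component k is f_k(x₁)·f_k(x₂).
  p_1 = [C(8,7)·0.36^7·0.64^1 = 8·0.000783642·0.64 = 0.00401225] × [0.249369] = 0.00100053
  p_2 = [C(8,7)·0.58^7·0.42^1 = 8·0.0220798·0.42 = 0.0741883] × [0.0517023] = 0.0038357
Prior × likelihood for each component:
  π_1·p_1 = 0.39 × 0.00100053 = 0.000390207
  π_2·p_2 = 0.61 × 0.0038357 = 0.00233978
Evidence: 0.000390207 + 0.00233978 = 0.00272999
P(Group 1 | x) = 0.000390207 / 0.00272999 ≈ 0.143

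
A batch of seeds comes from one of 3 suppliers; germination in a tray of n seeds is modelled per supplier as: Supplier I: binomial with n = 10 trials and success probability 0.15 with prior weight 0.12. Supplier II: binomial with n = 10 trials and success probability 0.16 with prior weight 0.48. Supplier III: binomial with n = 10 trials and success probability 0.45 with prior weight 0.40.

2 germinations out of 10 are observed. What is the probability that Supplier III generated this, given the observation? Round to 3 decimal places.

The responsibility of component k is w_k f_k(x) divided by Σ_j w_j f_j(x).
Evaluate each component's likelihood at the observed value:
  L_I = 0.275897
  L_II = 0.285553
  L_III = 0.0763026
Prior × likelihood for each component:
  w_I·L_I = 0.12 × 0.275897 = 0.0331076
  w_II·L_II = 0.48 × 0.285553 = 0.137065
  w_III·L_III = 0.40 × 0.0763026 = 0.030521
Marginal: 0.0331076 + 0.137065 + 0.030521 = 0.200694
So the posterior for Supplier III is 0.030521 / 0.200694 ≈ 0.152.

0.152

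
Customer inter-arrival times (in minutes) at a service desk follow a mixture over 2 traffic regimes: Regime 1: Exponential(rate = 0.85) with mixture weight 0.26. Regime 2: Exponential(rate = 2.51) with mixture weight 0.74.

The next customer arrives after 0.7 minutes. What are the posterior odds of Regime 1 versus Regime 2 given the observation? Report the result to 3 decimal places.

0.380

The posterior odds equal the prior odds times the likelihood ratio: (w_i/w_j)·(f_i(x)/f_j(x)).
Evaluate each component's likelihood at the observed value:
  p_1 = 0.468828
  p_2 = 0.43313
Odds = (0.26/0.74) × (0.468828/0.43313) = 0.351351 × 1.08242 ≈ 0.380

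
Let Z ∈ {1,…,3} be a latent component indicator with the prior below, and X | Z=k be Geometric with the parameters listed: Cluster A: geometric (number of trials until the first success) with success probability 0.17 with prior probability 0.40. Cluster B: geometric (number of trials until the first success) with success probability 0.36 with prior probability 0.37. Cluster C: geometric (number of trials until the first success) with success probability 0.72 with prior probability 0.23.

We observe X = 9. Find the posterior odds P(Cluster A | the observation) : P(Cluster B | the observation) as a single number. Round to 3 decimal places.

The posterior odds equal the prior odds times the likelihood ratio: (w_i/w_j)·(f_i(x)/f_j(x)).
Component likelihoods at x = 9:
  f_A = 0.17·(1−0.17)^8 = 0.17·0.225229 = 0.038289
  f_B = 0.36·(1−0.36)^8 = 0.36·0.0281475 = 0.0101331
  f_C = 0.72·(1−0.72)^8 = 0.72·3.77802e-05 = 2.72017e-05
0.0153156 / 0.00374925 ≈ 4.085

4.085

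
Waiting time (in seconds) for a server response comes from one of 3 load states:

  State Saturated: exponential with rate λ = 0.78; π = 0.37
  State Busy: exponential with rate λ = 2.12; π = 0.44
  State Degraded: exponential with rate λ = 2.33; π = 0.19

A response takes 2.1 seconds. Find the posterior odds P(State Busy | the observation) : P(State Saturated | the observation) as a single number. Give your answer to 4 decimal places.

0.1938

Only the two components matter; the odds are (w_i f_i(x)) / (w_j f_j(x)).
Exponential densities:
  L_Saturated = 0.151607
  L_Busy = 0.0247091
  L_Degraded = 0.0174724
Odds = (0.44/0.37) × (0.0247091/0.151607) = 1.18919 × 0.162981 ≈ 0.1938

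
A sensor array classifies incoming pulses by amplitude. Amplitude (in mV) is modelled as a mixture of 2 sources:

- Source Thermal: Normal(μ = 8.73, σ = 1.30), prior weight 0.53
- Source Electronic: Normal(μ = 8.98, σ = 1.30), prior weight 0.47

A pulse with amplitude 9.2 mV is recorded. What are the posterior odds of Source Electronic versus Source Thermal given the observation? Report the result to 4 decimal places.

Posterior odds = (π_i f_i(x)) / (π_j f_j(x)); the normalising sum cancels.
Component likelihoods at x = 9.2 mV:
  L_Thermal = (1/(1.30·√(2π)))·exp(−(9.2−8.73)²/(2·1.30²)) = 0.306879·exp(-0.06536) = 0.287464
  L_Electronic = (1/(1.30·√(2π)))·exp(−(9.2−8.98)²/(2·1.30²)) = 0.306879·exp(-0.01432) = 0.302516
Odds = (0.47/0.53) × (0.302516/0.287464) = 0.886792 × 1.05236 ≈ 0.9332

0.9332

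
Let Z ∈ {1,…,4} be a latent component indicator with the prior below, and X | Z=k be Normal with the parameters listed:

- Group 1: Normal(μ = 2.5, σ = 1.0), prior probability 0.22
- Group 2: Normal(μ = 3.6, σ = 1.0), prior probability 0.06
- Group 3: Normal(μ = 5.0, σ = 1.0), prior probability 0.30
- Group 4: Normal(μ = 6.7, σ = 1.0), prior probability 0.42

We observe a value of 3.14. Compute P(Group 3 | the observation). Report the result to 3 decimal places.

0.185

Posterior ∝ prior × likelihood, so P(k | x) ∝ π_k f_k(x); normalise over all components.
Component likelihoods at x = 3.14:
  p_1 = 0.325062
  p_2 = 0.35889
  p_3 = 0.0707404
  p_4 = 0.000706111
Prior × likelihood for each component:
  π_1·p_1 = 0.22 × 0.325062 = 0.0715137
  π_2·p_2 = 0.06 × 0.35889 = 0.0215334
  π_3·p_3 = 0.30 × 0.0707404 = 0.0212221
  π_4·p_4 = 0.42 × 0.000706111 = 0.000296566
Normaliser: 0.0715137 + 0.0215334 + 0.0212221 + 0.000296566 = 0.114566
P(Group 3 | 3.14) ≈ 0.185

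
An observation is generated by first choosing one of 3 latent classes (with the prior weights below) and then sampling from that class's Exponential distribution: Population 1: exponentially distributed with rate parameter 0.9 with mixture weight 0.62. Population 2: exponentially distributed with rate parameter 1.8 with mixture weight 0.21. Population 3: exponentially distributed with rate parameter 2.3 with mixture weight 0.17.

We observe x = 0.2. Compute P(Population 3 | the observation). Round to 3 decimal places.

0.253

Apply Bayes' rule: the posterior for each component is proportional to its prior times its likelihood at x.
Evaluate each component's likelihood at the observed value:
  p_1 = 0.9·e^(−0.9·0.2) = 0.9·e^(−0.1800) = 0.751743
  p_2 = 1.8·e^(−1.8·0.2) = 1.8·e^(−0.3600) = 1.25582
  p_3 = 2.3·e^(−2.3·0.2) = 2.3·e^(−0.4600) = 1.45195
Weight by the priors:
  P(Z=1)·p_1 = 0.62 × 0.751743 = 0.466081
  P(Z=2)·p_2 = 0.21 × 1.25582 = 0.263722
  P(Z=3)·p_3 = 0.17 × 1.45195 = 0.246832
Evidence: 0.466081 + 0.263722 + 0.246832 = 0.976634
P(Population 3 | the observation) = 0.246832 / 0.976634 ≈ 0.253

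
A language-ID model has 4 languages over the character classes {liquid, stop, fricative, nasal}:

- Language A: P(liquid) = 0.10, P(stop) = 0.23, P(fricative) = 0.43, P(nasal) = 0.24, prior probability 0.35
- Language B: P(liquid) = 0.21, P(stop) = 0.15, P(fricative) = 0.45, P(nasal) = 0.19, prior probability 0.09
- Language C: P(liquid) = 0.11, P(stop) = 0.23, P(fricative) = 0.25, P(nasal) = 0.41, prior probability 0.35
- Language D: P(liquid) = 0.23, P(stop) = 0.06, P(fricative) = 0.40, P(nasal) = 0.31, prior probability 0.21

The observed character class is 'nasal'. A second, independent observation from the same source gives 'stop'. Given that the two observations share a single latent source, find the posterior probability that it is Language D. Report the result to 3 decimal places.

P(component k | x) = P(Z=k)·f_k(x) / marginal(x), where marginal(x) = Σ_j P(Z=j)·f_j(x).
Since both observations come from the same component, the likelihood for component k is f_k(x₁)·f_k(x₂).
  f_A = [0.24] × [0.23] = 0.0552
  f_B = [0.19] × [0.15] = 0.0285
  f_C = [0.41] × [0.23] = 0.0943
  f_D = [0.31] × [0.06] = 0.0186
Multiply by the mixture weights:
  P(Z=A)·f_A = 0.35 × 0.0552 = 0.01932
  P(Z=B)·f_B = 0.09 × 0.0285 = 0.002565
  P(Z=C)·f_C = 0.35 × 0.0943 = 0.033005
  P(Z=D)·f_D = 0.21 × 0.0186 = 0.003906
Evidence: 0.01932 + 0.002565 + 0.033005 + 0.003906 = 0.058796
P(Language D | x₁, x₂) = 0.003906 / 0.058796 ≈ 0.066

0.066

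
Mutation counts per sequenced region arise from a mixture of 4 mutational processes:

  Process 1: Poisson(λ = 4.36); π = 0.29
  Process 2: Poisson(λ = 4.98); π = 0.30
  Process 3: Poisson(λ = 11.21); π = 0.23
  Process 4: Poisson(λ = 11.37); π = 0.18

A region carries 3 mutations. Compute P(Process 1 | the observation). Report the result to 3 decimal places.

Posterior ∝ prior × likelihood, so P(k | x) ∝ w_k f_k(x); normalise over all components.
Component likelihoods at x = 3 mutations:
  L_1 = e^(−4.36)·4.36^3/3! = 0.176516
  L_2 = e^(−4.98)·4.98^3/3! = 0.141498
  L_3 = e^(−11.21)·11.21^3/3! = 0.00317852
  L_4 = e^(−11.37)·11.37^3/3! = 0.00282619
Unnormalised posteriors:
  w_1·L_1 = 0.29 × 0.176516 = 0.0511897
  w_2·L_2 = 0.30 × 0.141498 = 0.0424494
  w_3·L_3 = 0.23 × 0.00317852 = 0.000731059
  w_4·L_4 = 0.18 × 0.00282619 = 0.000508715
Evidence: 0.0511897 + 0.0424494 + 0.000731059 + 0.000508715 = 0.0948788
Responsibility of Process 1: 0.0511897 / 0.0948788 ≈ 0.540

0.540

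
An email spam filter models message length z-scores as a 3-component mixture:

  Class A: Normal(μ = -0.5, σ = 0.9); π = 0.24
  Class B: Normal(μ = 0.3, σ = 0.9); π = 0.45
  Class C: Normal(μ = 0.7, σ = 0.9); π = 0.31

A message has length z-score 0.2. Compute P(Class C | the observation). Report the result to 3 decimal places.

0.298

P(component k | x) = π_k·f_k(x) / marginal(x), where marginal(x) = Σ_j π_j·f_j(x).
Normal densities:
  p_A = 0.327572
  p_B = 0.440541
  p_C = 0.37988
Weight by the priors:
  π_A·p_A = 0.24 × 0.327572 = 0.0786173
  π_B·p_B = 0.45 × 0.440541 = 0.198244
  π_C·p_C = 0.31 × 0.37988 = 0.117763
Marginal: 0.0786173 + 0.198244 + 0.117763 = 0.394624
P(Class C | the observation) = 0.117763 / 0.394624 ≈ 0.298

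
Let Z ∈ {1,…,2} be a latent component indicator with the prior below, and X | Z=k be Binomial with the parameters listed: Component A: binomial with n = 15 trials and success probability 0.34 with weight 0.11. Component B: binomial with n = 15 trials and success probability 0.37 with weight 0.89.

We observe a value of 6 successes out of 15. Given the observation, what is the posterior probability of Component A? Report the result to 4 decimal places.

Apply Bayes' rule: the posterior for each component is proportional to its prior times its likelihood at x.
Component likelihoods at x = 6 successes out of 15:
  L_A = 0.183727
  L_B = 0.200761
Weight by the priors:
  π_A·L_A = 0.11 × 0.183727 = 0.02021
  π_B·L_B = 0.89 × 0.200761 = 0.178677
Normaliser: 0.02021 + 0.178677 = 0.198887
P(Component A | x) = 0.02021 / 0.198887 ≈ 0.1016

0.1016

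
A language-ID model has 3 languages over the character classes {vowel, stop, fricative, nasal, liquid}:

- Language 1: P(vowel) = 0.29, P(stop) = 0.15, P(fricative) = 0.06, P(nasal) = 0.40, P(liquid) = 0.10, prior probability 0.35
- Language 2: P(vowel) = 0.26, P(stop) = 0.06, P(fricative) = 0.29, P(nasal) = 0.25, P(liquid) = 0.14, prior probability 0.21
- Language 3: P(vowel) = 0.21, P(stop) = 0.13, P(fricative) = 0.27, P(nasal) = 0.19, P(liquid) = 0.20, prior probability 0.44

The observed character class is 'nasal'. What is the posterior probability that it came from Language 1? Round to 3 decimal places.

0.507

Posterior ∝ prior × likelihood, so P(k | x) ∝ π_k f_k(x); normalise over all components.
Categorical probabilities:
  L_1 = P(nasal | comp) = 0.40
  L_2 = P(nasal | comp) = 0.25
  L_3 = P(nasal | comp) = 0.19
Weight by the priors:
  π_1·L_1 = 0.35 × 0.4 = 0.14
  π_2·L_2 = 0.21 × 0.25 = 0.0525
  π_3·L_3 = 0.44 × 0.19 = 0.0836
Denominator: 0.14 + 0.0525 + 0.0836 = 0.2761
Responsibility of Language 1: 0.14 / 0.2761 ≈ 0.507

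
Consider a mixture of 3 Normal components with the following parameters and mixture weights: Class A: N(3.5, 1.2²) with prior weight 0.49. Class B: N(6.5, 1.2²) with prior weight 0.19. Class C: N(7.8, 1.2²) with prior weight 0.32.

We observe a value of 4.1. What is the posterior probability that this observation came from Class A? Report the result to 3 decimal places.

By Bayes' theorem, P(k | x) = π_k f_k(x) / Σ_j π_j f_j(x).
Normal densities:
  L_A = 0.293388
  L_B = 0.0449925
  L_C = 0.0028663
Multiply by the mixture weights:
  π_A·L_A = 0.49 × 0.293388 = 0.14376
  π_B·L_B = 0.19 × 0.0449925 = 0.00854857
  π_C·L_C = 0.32 × 0.0028663 = 0.000917217
Evidence: 0.14376 + 0.00854857 + 0.000917217 = 0.153226
Responsibility of Class A: 0.14376 / 0.153226 ≈ 0.938

0.938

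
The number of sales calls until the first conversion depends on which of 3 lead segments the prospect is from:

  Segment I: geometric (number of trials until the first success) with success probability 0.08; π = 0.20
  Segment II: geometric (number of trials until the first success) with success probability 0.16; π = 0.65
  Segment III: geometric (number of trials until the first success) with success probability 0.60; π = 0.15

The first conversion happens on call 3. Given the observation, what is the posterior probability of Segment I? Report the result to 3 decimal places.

0.134

Posterior ∝ prior × likelihood, so P(k | x) ∝ w_k f_k(x); normalise over all components.
Geometric probabilities:
  L_I = 0.08·(1−0.08)^2 = 0.08·0.8464 = 0.067712
  L_II = 0.16·(1−0.16)^2 = 0.16·0.7056 = 0.112896
  L_III = 0.60·(1−0.60)^2 = 0.60·0.16 = 0.096
Weight by the priors:
  w_I·L_I = 0.20 × 0.067712 = 0.0135424
  w_II·L_II = 0.65 × 0.112896 = 0.0733824
  w_III·L_III = 0.15 × 0.096 = 0.0144
Evidence: 0.0135424 + 0.0733824 + 0.0144 = 0.101325
So the posterior for Segment I is 0.0135424 / 0.101325 ≈ 0.134.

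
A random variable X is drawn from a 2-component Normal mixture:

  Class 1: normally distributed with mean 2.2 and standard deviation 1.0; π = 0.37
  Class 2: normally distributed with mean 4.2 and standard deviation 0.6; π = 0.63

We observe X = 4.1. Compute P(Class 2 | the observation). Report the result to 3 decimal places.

Posterior ∝ prior × likelihood, so P(k | x) ∝ w_k f_k(x); normalise over all components.
Normal densities:
  p_1 = 0.0656158
  p_2 = 0.655733
Weight by the priors:
  w_1·p_1 = 0.37 × 0.0656158 = 0.0242779
  w_2·p_2 = 0.63 × 0.655733 = 0.413112
Evidence: 0.0242779 + 0.413112 = 0.43739
Responsibility of Class 2: 0.413112 / 0.43739 ≈ 0.944

0.944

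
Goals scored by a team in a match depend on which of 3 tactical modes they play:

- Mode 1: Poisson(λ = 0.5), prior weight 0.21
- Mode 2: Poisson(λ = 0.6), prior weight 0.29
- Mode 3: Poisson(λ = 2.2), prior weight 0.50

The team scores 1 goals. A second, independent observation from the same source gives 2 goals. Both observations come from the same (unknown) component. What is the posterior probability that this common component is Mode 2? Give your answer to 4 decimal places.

Posterior ∝ prior × likelihood, so P(k | x) ∝ π_k f_k(x); normalise over all components.
Since both observations come from the same component, the likelihood for component k is f_k(x₁)·f_k(x₂).
  L_1 = [e^(−0.5)·0.5^1/1! = 0.303265] × [0.0758163] = 0.0229925
  L_2 = [e^(−0.6)·0.6^1/1! = 0.329287] × [0.0987861] = 0.032529
  L_3 = [e^(−2.2)·2.2^1/1! = 0.243767] × [0.268144] = 0.0653646
Multiply by the mixture weights:
  π_1·L_1 = 0.21 × 0.0229925 = 0.00482842
  π_2·L_2 = 0.29 × 0.032529 = 0.0094334
  π_3·L_3 = 0.50 × 0.0653646 = 0.0326823
Denominator: 0.00482842 + 0.0094334 + 0.0326823 = 0.0469441
P(Mode 2 | x₁, x₂) = 0.0094334 / 0.0469441 ≈ 0.2009

0.2009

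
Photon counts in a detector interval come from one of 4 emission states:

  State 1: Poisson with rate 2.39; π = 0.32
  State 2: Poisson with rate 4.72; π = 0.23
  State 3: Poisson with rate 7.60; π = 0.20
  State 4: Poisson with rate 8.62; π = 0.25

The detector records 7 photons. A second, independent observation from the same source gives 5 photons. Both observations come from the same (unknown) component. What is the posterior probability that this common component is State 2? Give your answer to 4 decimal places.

0.4021

Apply Bayes' rule: the posterior for each component is proportional to its prior times its likelihood at x.
Since both observations come from the same component, the likelihood for component k is f_k(x₁)·f_k(x₂).
  p_1 = [0.00809825] × [0.0595449] = 0.000482209
  p_2 = [0.0923195] × [0.174044] = 0.0160676
  p_3 = [0.145421] × [0.105742] = 0.0153771
  p_4 = [0.12662] × [0.0715709] = 0.0090623
Multiply by the mixture weights:
  P(Z=1)·p_1 = 0.32 × 0.000482209 = 0.000154307
  P(Z=2)·p_2 = 0.23 × 0.0160676 = 0.00369556
  P(Z=3)·p_3 = 0.20 × 0.0153771 = 0.00307543
  P(Z=4)·p_4 = 0.25 × 0.0090623 = 0.00226558
Denominator: 0.000154307 + 0.00369556 + 0.00307543 + 0.00226558 = 0.00919087
So the posterior for State 2 is 0.00369556 / 0.00919087 ≈ 0.4021.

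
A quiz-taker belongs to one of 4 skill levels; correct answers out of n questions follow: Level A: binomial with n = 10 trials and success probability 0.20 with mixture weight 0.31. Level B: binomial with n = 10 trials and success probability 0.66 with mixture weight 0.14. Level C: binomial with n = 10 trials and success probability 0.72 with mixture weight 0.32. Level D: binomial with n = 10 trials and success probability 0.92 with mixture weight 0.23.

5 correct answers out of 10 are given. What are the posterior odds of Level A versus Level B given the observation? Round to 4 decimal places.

0.4081

The posterior odds equal the prior odds times the likelihood ratio: (π_i/π_j)·(f_i(x)/f_j(x)).
Binomial probabilities:
  L_A = C(10,5)·0.20^5·0.80^5 = 252·0.00032·0.32768 = 0.0264241
  L_B = C(10,5)·0.66^5·0.34^5 = 252·0.125233·0.00454354 = 0.143389
  L_C = C(10,5)·0.72^5·0.28^5 = 252·0.193492·0.00172104 = 0.0839176
  L_D = C(10,5)·0.92^5·0.08^5 = 252·0.659082·3.2768e-06 = 0.000544239
0.00819148 / 0.0200744 ≈ 0.4081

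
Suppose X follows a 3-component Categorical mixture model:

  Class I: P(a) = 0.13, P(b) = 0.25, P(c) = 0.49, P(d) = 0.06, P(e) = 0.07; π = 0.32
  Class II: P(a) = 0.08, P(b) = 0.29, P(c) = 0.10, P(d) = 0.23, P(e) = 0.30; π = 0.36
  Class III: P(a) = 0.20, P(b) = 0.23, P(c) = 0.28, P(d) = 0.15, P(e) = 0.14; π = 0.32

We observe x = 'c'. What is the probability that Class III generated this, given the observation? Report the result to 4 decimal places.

Apply Bayes' rule: the posterior for each component is proportional to its prior times its likelihood at x.
Evaluate each component's likelihood at the observed value:
  f_I = P(c | comp) = 0.49
  f_II = P(c | comp) = 0.10
  f_III = P(c | comp) = 0.28
Unnormalised posteriors:
  P(Z=I)·f_I = 0.32 × 0.49 = 0.1568
  P(Z=II)·f_II = 0.36 × 0.1 = 0.036
  P(Z=III)·f_III = 0.32 × 0.28 = 0.0896
Normaliser: 0.1568 + 0.036 + 0.0896 = 0.2824
P(Class III | the observation) = 0.0896 / 0.2824 ≈ 0.3173

0.3173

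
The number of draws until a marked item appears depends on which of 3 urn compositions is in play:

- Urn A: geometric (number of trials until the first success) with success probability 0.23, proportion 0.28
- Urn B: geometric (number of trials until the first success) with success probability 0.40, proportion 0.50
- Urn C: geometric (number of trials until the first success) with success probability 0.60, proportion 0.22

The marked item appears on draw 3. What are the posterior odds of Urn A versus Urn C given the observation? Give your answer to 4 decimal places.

1.8079

Posterior odds = (π_i f_i(x)) / (π_j f_j(x)); the normalising sum cancels.
Geometric probabilities:
  p_A = 0.136367
  p_B = 0.144
  p_C = 0.096
Posterior odds = (π_A·p_A) / (π_C·p_C) = (0.28·0.136367) / (0.22·0.096) = 0.0381828 / 0.02112 ≈ 1.8079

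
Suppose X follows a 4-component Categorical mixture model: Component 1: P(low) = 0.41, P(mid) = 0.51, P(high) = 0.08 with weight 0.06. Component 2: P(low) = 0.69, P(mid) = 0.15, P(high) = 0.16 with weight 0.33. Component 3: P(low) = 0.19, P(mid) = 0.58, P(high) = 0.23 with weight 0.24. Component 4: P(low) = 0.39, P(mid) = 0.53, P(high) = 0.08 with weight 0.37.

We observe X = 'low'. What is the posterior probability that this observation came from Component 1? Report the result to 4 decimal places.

0.0556

By Bayes' theorem, P(k | x) = π_k f_k(x) / Σ_j π_j f_j(x).
Component likelihoods at x = 'low':
  L_1 = 0.41
  L_2 = 0.69
  L_3 = 0.19
  L_4 = 0.39
Weight by the priors:
  π_1·L_1 = 0.06 × 0.41 = 0.0246
  π_2·L_2 = 0.33 × 0.69 = 0.2277
  π_3·L_3 = 0.24 × 0.19 = 0.0456
  π_4·L_4 = 0.37 × 0.39 = 0.1443
Marginal: 0.0246 + 0.2277 + 0.0456 + 0.1443 = 0.4422
So the posterior for Component 1 is 0.0246 / 0.4422 ≈ 0.0556.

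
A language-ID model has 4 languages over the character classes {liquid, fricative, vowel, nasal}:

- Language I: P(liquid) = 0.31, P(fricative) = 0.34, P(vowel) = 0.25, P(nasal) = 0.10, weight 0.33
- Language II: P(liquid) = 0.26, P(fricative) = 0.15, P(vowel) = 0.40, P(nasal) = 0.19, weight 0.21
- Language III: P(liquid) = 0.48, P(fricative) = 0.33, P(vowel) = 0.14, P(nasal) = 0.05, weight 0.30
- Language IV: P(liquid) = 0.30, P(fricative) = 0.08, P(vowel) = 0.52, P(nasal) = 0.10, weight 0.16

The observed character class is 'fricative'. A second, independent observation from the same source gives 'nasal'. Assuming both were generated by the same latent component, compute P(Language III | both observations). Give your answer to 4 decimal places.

By Bayes' theorem, P(k | x) = π_k f_k(x) / Σ_j π_j f_j(x).
Since both observations come from the same component, the likelihood for component k is f_k(x₁)·f_k(x₂).
  f_I = [0.34] × [0.1] = 0.034
  f_II = [0.15] × [0.19] = 0.0285
  f_III = [0.33] × [0.05] = 0.0165
  f_IV = [0.08] × [0.1] = 0.008
Multiply by the mixture weights:
  π_I·f_I = 0.33 × 0.034 = 0.01122
  π_II·f_II = 0.21 × 0.0285 = 0.005985
  π_III·f_III = 0.30 × 0.0165 = 0.00495
  π_IV·f_IV = 0.16 × 0.008 = 0.00128
Evidence: 0.01122 + 0.005985 + 0.00495 + 0.00128 = 0.023435
So the posterior for Language III is 0.00495 / 0.023435 ≈ 0.2112.

0.2112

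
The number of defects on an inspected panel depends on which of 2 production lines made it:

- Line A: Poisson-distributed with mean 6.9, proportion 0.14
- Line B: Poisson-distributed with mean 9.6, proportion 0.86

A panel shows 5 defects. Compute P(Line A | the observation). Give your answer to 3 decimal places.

By Bayes' theorem, P(k | x) = P(Z=k) f_k(x) / Σ_j P(Z=j) f_j(x).
Evaluate each component's likelihood at the observed value:
  p_A = 0.131351
  p_B = 0.0460201
Multiply by the mixture weights:
  P(Z=A)·p_A = 0.14 × 0.131351 = 0.0183891
  P(Z=B)·p_B = 0.86 × 0.0460201 = 0.0395773
Denominator: 0.0183891 + 0.0395773 = 0.0579664
P(Line A | data) ≈ 0.317

0.317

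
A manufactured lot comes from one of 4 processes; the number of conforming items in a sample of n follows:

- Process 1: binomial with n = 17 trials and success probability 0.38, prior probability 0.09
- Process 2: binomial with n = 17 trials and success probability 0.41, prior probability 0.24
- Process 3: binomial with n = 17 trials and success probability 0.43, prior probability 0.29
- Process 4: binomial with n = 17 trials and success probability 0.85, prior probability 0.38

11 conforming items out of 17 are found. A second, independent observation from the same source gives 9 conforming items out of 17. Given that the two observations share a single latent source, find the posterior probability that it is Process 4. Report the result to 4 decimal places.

Apply Bayes' rule: the posterior for each component is proportional to its prior times its likelihood at x.
Since both observations come from the same component, the likelihood for component k is f_k(x₁)·f_k(x₂).
  p_1 = [C(17,11)·0.38^11·0.62^6 = 12376·2.38572e-05·0.0568002 = 0.0167707] × [0.0876942] = 0.00147069
  p_2 = [C(17,11)·0.41^11·0.59^6 = 12376·5.50329e-05·0.0421805 = 0.0287286] × [0.116857] = 0.00335715
  p_3 = [C(17,11)·0.43^11·0.57^6 = 12376·9.29294e-05·0.0342964 = 0.0394441] × [0.136144] = 0.0053701
  p_4 = [C(17,11)·0.85^11·0.15^6 = 12376·0.167343·1.13906e-05 = 0.0235904] × [0.00144306] = 3.40425e-05
Unnormalised posteriors:
  π_1·p_1 = 0.09 × 0.00147069 = 0.000132362
  π_2·p_2 = 0.24 × 0.00335715 = 0.000805716
  π_3·p_3 = 0.29 × 0.0053701 = 0.00155733
  π_4·p_4 = 0.38 × 3.40425e-05 = 1.29361e-05
Denominator: 0.000132362 + 0.000805716 + 0.00155733 + 1.29361e-05 = 0.00250834
P(Process 4 | x₁, x₂) = 1.29361e-05 / 0.00250834 ≈ 0.0052

0.0052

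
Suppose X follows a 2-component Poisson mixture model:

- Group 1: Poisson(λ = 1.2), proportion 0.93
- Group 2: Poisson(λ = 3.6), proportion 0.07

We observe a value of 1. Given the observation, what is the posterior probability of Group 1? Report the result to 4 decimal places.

The responsibility of component k is π_k f_k(x) divided by Σ_j π_j f_j(x).
Evaluate each component's likelihood at the observed value:
  p_1 = 0.361433
  p_2 = 0.0983654
Multiply by the mixture weights:
  π_1·p_1 = 0.93 × 0.361433 = 0.336133
  π_2·p_2 = 0.07 × 0.0983654 = 0.00688558
Normaliser: 0.336133 + 0.00688558 = 0.343018
Responsibility of Group 1: 0.336133 / 0.343018 ≈ 0.9799

0.9799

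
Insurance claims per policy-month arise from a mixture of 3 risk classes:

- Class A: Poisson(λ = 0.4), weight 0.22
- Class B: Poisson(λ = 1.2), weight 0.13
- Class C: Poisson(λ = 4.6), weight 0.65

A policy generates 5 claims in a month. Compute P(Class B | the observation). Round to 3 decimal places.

Apply Bayes' rule: the posterior for each component is proportional to its prior times its likelihood at x.
Poisson probabilities:
  p_A = 5.72006e-05
  p_B = 0.00624556
  p_C = 0.172526
Prior × likelihood for each component:
  P(Z=A)·p_A = 0.22 × 5.72006e-05 = 1.25841e-05
  P(Z=B)·p_B = 0.13 × 0.00624556 = 0.000811923
  P(Z=C)·p_C = 0.65 × 0.172526 = 0.112142
Denominator: 1.25841e-05 + 0.000811923 + 0.112142 = 0.112966
Responsibility of Class B: 0.000811923 / 0.112966 ≈ 0.007

0.007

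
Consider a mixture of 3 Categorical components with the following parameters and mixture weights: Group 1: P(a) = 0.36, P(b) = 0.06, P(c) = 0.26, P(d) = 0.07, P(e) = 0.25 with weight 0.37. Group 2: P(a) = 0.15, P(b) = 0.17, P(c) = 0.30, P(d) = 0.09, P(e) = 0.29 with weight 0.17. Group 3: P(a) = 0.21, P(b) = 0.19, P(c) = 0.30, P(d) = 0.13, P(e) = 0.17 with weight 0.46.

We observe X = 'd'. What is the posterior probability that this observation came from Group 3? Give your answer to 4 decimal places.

0.5921

The responsibility of component k is π_k f_k(x) divided by Σ_j π_j f_j(x).
Component likelihoods at x = 'd':
  p_1 = P(d | comp) = 0.07
  p_2 = P(d | comp) = 0.09
  p_3 = P(d | comp) = 0.13
Weight by the priors:
  π_1·p_1 = 0.37 × 0.07 = 0.0259
  π_2·p_2 = 0.17 × 0.09 = 0.0153
  π_3·p_3 = 0.46 × 0.13 = 0.0598
Normaliser: 0.0259 + 0.0153 + 0.0598 = 0.101
So the posterior for Group 3 is 0.0598 / 0.101 ≈ 0.5921.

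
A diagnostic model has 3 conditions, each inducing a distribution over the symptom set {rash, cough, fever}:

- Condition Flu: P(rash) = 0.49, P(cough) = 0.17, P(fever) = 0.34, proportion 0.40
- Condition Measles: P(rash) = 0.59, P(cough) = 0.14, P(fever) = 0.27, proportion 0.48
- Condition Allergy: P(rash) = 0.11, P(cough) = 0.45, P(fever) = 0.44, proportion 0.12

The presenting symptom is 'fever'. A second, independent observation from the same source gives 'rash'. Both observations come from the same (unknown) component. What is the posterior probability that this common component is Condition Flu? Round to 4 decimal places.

Apply Bayes' rule: the posterior for each component is proportional to its prior times its likelihood at x.
Since both observations come from the same component, the likelihood for component k is f_k(x₁)·f_k(x₂).
  L_Flu = [0.34] × [0.49] = 0.1666
  L_Measles = [0.27] × [0.59] = 0.1593
  L_Allergy = [0.44] × [0.11] = 0.0484
Weight by the priors:
  π_Flu·L_Flu = 0.40 × 0.1666 = 0.06664
  π_Measles·L_Measles = 0.48 × 0.1593 = 0.076464
  π_Allergy·L_Allergy = 0.12 × 0.0484 = 0.005808
Normaliser: 0.06664 + 0.076464 + 0.005808 = 0.148912
P(Condition Flu | x₁,x₂) ≈ 0.4475

0.4475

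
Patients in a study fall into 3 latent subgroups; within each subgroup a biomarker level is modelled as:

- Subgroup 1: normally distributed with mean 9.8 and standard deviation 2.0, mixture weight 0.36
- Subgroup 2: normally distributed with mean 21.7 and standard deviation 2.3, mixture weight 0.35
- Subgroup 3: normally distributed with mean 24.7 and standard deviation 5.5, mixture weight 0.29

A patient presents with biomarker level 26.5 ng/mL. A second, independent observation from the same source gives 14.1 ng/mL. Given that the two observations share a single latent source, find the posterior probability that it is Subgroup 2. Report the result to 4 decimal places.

Apply Bayes' rule: the posterior for each component is proportional to its prior times its likelihood at x.
Since both observations come from the same component, the likelihood for component k is f_k(x₁)·f_k(x₂).
  f_1 = [(1/(2.0·√(2π)))·exp(−(26.5−9.8)²/(2·2.0²)) = 0.199471·exp(-34.86125) = 1.44488e-16] × [0.019775] = 2.85725e-18
  f_2 = [(1/(2.3·√(2π)))·exp(−(26.5−21.7)²/(2·2.3²)) = 0.173453·exp(-2.17769) = 0.0196527] × [0.000738267] = 1.45089e-05
  f_3 = [(1/(5.5·√(2π)))·exp(−(26.5−24.7)²/(2·5.5²)) = 0.072535·exp(-0.05355) = 0.0687526] × [0.0113235] = 0.000778519
Multiply by the mixture weights:
  w_1·f_1 = 0.36 × 2.85725e-18 = 1.02861e-18
  w_2·f_2 = 0.35 × 1.45089e-05 = 5.07812e-06
  w_3·f_3 = 0.29 × 0.000778519 = 0.000225771
Normaliser: 1.02861e-18 + 5.07812e-06 + 0.000225771 = 0.000230849
So the posterior for Subgroup 2 is 5.07812e-06 / 0.000230849 ≈ 0.0220.

0.0220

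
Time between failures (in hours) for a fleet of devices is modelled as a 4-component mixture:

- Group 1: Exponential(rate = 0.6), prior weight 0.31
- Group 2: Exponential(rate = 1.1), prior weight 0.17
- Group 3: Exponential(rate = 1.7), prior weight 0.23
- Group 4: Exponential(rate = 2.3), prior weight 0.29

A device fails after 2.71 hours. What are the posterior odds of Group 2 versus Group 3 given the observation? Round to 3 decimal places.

2.431

Only the two components matter; the odds are (π_i f_i(x)) / (π_j f_j(x)).
Component likelihoods at x = 2.71 hours:
  L_1 = 0.118029
  L_2 = 0.0558163
  L_3 = 0.0169689
  L_4 = 0.00451617
Posterior odds = (π_2·L_2) / (π_3·L_3) = (0.17·0.0558163) / (0.23·0.0169689) = 0.00948877 / 0.00390285 ≈ 2.431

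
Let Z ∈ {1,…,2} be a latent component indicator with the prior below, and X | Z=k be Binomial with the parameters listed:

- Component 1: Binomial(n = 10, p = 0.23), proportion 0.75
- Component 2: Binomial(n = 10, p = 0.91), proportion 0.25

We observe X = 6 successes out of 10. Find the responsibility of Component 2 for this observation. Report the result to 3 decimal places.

0.193

Apply Bayes' rule: the posterior for each component is proportional to its prior times its likelihood at x.
Component likelihoods at x = 6 successes out of 10:
  f_1 = C(10,6)·0.23^6·0.77^4 = 210·0.000148036·0.35153 = 0.0109282
  f_2 = C(10,6)·0.91^6·0.09^4 = 210·0.567869·6.561e-05 = 0.00782416
Unnormalised posteriors:
  P(Z=1)·f_1 = 0.75 × 0.0109282 = 0.00819616
  P(Z=2)·f_2 = 0.25 × 0.00782416 = 0.00195604
Marginal: 0.00819616 + 0.00195604 = 0.0101522
So the posterior for Component 2 is 0.00195604 / 0.0101522 ≈ 0.193.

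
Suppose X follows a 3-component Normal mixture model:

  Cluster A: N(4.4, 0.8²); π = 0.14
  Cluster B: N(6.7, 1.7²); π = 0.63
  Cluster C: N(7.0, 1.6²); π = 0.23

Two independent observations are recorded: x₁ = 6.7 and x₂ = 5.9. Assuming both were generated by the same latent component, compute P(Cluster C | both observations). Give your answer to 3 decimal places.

Posterior ∝ prior × likelihood, so P(k | x) ∝ P(Z=k) f_k(x); normalise over all components.
Since both observations come from the same component, the likelihood for component k is f_k(x₁)·f_k(x₂).
  f_A = [(1/(0.8·√(2π)))·exp(−(6.7−4.4)²/(2·0.8²)) = 0.498678·exp(-4.13281) = 0.00799765] × [0.0859828] = 0.000687661
  f_B = [(1/(1.7·√(2π)))·exp(−(6.7−6.7)²/(2·1.7²)) = 0.234672·exp(-0.00000) = 0.234672] × [0.210074] = 0.0492986
  f_C = [(1/(1.6·√(2π)))·exp(−(6.7−7.0)²/(2·1.6²)) = 0.249339·exp(-0.01758) = 0.244994] × [0.196858] = 0.0482292
Unnormalised posteriors:
  P(Z=A)·f_A = 0.14 × 0.000687661 = 9.62725e-05
  P(Z=B)·f_B = 0.63 × 0.0492986 = 0.0310581
  P(Z=C)·f_C = 0.23 × 0.0482292 = 0.0110927
Evidence: 9.62725e-05 + 0.0310581 + 0.0110927 = 0.0422471
So the posterior for Cluster C is 0.0110927 / 0.0422471 ≈ 0.263.

0.263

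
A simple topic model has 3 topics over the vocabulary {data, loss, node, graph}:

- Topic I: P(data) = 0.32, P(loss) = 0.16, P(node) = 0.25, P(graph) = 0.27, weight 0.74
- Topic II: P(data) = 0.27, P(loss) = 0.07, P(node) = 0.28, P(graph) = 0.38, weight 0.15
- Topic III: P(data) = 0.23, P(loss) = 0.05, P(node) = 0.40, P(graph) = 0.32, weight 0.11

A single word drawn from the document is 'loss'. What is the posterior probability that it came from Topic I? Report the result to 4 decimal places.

0.8810

The responsibility of component k is P(Z=k) f_k(x) divided by Σ_j P(Z=j) f_j(x).
Categorical probabilities:
  p_I = 0.16
  p_II = 0.07
  p_III = 0.05
Multiply by the mixture weights:
  P(Z=I)·p_I = 0.74 × 0.16 = 0.1184
  P(Z=II)·p_II = 0.15 × 0.07 = 0.0105
  P(Z=III)·p_III = 0.11 × 0.05 = 0.0055
Evidence: 0.1184 + 0.0105 + 0.0055 = 0.1344
P(Topic I | data) = 0.1184 / 0.1344 ≈ 0.8810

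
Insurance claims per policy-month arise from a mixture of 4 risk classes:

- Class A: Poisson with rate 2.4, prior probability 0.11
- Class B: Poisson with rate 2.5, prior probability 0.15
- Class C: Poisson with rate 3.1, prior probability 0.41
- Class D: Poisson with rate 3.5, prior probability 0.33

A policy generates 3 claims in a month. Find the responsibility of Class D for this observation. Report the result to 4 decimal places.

By Bayes' theorem, P(k | x) = π_k f_k(x) / Σ_j π_j f_j(x).
Component likelihoods at x = 3 claims:
  p_A = 0.209014
  p_B = 0.213763
  p_C = 0.223677
  p_D = 0.215785
Unnormalised posteriors:
  π_A·p_A = 0.11 × 0.209014 = 0.0229916
  π_B·p_B = 0.15 × 0.213763 = 0.0320645
  π_C·p_C = 0.41 × 0.223677 = 0.0917075
  π_D·p_D = 0.33 × 0.215785 = 0.0712092
Denominator: 0.0229916 + 0.0320645 + 0.0917075 + 0.0712092 = 0.217973
So the posterior for Class D is 0.0712092 / 0.217973 ≈ 0.3267.

0.3267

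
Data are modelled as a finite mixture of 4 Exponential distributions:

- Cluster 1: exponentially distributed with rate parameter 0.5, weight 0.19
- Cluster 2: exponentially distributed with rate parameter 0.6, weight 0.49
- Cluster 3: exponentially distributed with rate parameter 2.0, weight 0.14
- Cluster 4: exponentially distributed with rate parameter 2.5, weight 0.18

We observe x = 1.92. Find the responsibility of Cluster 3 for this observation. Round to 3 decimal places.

P(component k | x) = π_k·f_k(x) / marginal(x), where marginal(x) = Σ_j π_j·f_j(x).
Component likelihoods at x = 1.92:
  L_1 = 0.191446
  L_2 = 0.189602
  L_3 = 0.0429872
  L_4 = 0.0205744
Prior × likelihood for each component:
  π_1·L_1 = 0.19 × 0.191446 = 0.0363748
  π_2·L_2 = 0.49 × 0.189602 = 0.0929052
  π_3·L_3 = 0.14 × 0.0429872 = 0.00601821
  π_4·L_4 = 0.18 × 0.0205744 = 0.00370339
Normaliser: 0.0363748 + 0.0929052 + 0.00601821 + 0.00370339 = 0.139002
So the posterior for Cluster 3 is 0.00601821 / 0.139002 ≈ 0.043.

0.043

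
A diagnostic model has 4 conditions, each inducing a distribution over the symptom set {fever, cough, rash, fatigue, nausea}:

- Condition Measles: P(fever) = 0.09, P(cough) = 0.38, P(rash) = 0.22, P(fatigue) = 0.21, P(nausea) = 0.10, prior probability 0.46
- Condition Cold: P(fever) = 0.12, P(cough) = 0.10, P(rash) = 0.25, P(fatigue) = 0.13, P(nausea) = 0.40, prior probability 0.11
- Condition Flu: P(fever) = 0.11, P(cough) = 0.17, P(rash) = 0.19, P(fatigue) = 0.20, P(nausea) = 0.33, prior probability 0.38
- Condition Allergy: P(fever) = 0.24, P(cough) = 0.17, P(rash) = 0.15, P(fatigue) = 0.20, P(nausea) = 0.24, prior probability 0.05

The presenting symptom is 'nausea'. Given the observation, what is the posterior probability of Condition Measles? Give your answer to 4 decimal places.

0.2023

By Bayes' theorem, P(k | x) = π_k f_k(x) / Σ_j π_j f_j(x).
Categorical probabilities:
  p_Measles = P(nausea | comp) = 0.10
  p_Cold = P(nausea | comp) = 0.40
  p_Flu = P(nausea | comp) = 0.33
  p_Allergy = P(nausea | comp) = 0.24
Multiply by the mixture weights:
  π_Measles·p_Measles = 0.46 × 0.1 = 0.046
  π_Cold·p_Cold = 0.11 × 0.4 = 0.044
  π_Flu·p_Flu = 0.38 × 0.33 = 0.1254
  π_Allergy·p_Allergy = 0.05 × 0.24 = 0.012
Marginal: 0.046 + 0.044 + 0.1254 + 0.012 = 0.2274
Responsibility of Condition Measles: 0.046 / 0.2274 ≈ 0.2023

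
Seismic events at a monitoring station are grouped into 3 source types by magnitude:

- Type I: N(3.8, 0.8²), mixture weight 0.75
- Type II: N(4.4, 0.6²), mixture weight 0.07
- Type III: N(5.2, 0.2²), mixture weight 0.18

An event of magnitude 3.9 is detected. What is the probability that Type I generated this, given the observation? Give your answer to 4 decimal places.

P(component k | x) = π_k·f_k(x) / marginal(x), where marginal(x) = Σ_j π_j·f_j(x).
Normal densities:
  L_I = (1/(0.8·√(2π)))·exp(−(3.9−3.8)²/(2·0.8²)) = 0.498678·exp(-0.00781) = 0.494797
  L_II = (1/(0.6·√(2π)))·exp(−(3.9−4.4)²/(2·0.6²)) = 0.664904·exp(-0.34722) = 0.469853
  L_III = (1/(0.2·√(2π)))·exp(−(3.9−5.2)²/(2·0.2²)) = 1.994711·exp(-21.12500) = 1.33478e-09
Prior × likelihood for each component:
  π_I·L_I = 0.75 × 0.494797 = 0.371098
  π_II·L_II = 0.07 × 0.469853 = 0.0328897
  π_III·L_III = 0.18 × 1.33478e-09 = 2.4026e-10
Marginal: 0.371098 + 0.0328897 + 2.4026e-10 = 0.403988
So the posterior for Type I is 0.371098 / 0.403988 ≈ 0.9186.

0.9186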